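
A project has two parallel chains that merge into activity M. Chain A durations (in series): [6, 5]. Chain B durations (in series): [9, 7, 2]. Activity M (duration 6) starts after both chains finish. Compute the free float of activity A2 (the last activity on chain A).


ES(A2) = sum of predecessors on chain A = 6
EF(A2) = ES + duration = 6 + 5 = 11
Successor of A2 is M. ES(M) = max(sum(A), sum(B)) = max(11, 18) = 18
Free float = ES(successor) - EF(current) = 18 - 11 = 7

7


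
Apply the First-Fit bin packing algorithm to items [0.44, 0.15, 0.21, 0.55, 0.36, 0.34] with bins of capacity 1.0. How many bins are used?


Place items sequentially using First-Fit:
  Item 0.44 -> new Bin 1
  Item 0.15 -> Bin 1 (now 0.59)
  Item 0.21 -> Bin 1 (now 0.8)
  Item 0.55 -> new Bin 2
  Item 0.36 -> Bin 2 (now 0.91)
  Item 0.34 -> new Bin 3
Total bins used = 3

3


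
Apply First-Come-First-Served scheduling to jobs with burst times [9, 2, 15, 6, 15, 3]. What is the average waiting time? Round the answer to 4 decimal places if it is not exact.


FCFS order (as given): [9, 2, 15, 6, 15, 3]
Waiting times:
  Job 1: wait = 0
  Job 2: wait = 9
  Job 3: wait = 11
  Job 4: wait = 26
  Job 5: wait = 32
  Job 6: wait = 47
Sum of waiting times = 125
Average waiting time = 125/6 = 20.8333

20.8333


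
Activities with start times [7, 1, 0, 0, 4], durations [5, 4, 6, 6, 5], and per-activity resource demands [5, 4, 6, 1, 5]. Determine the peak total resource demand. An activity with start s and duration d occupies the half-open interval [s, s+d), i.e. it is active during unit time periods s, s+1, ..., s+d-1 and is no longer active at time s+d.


Each activity i is active on [start_i, start_i + duration_i).
Compute total resource usage per time slot:
  t=0: active resources = [6, 1], total = 7
  t=1: active resources = [4, 6, 1], total = 11
  t=2: active resources = [4, 6, 1], total = 11
  t=3: active resources = [4, 6, 1], total = 11
  t=4: active resources = [4, 6, 1, 5], total = 16
  t=5: active resources = [6, 1, 5], total = 12
  t=6: active resources = [5], total = 5
  t=7: active resources = [5, 5], total = 10
  t=8: active resources = [5, 5], total = 10
  t=9: active resources = [5], total = 5
  t=10: active resources = [5], total = 5
  t=11: active resources = [5], total = 5
Peak resource demand = 16

16


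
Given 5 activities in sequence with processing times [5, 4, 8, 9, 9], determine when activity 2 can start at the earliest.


Activity 2 starts after activities 1 through 1 complete.
Predecessor durations: [5]
ES = 5 = 5

5


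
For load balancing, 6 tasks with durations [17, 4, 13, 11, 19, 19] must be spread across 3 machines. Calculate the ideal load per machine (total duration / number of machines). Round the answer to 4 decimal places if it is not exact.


Total processing time = 17 + 4 + 13 + 11 + 19 + 19 = 83
Number of machines = 3
Ideal balanced load = 83 / 3 = 27.6667

27.6667


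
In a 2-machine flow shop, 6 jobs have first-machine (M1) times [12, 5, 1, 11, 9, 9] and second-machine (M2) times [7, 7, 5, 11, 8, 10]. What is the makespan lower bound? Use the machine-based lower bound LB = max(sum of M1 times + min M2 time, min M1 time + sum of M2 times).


LB1 = sum(M1 times) + min(M2 times) = 47 + 5 = 52
LB2 = min(M1 times) + sum(M2 times) = 1 + 48 = 49
Lower bound = max(LB1, LB2) = max(52, 49) = 52

52


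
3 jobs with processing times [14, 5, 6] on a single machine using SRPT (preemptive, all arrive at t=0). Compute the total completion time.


Since all jobs arrive at t=0, SRPT equals SPT ordering.
SPT order: [5, 6, 14]
Completion times:
  Job 1: p=5, C=5
  Job 2: p=6, C=11
  Job 3: p=14, C=25
Total completion time = 5 + 11 + 25 = 41

41


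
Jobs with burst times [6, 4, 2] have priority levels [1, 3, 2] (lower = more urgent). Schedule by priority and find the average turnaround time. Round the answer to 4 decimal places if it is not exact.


Sort by priority (ascending = highest first):
Order: [(1, 6), (2, 2), (3, 4)]
Completion times:
  Priority 1, burst=6, C=6
  Priority 2, burst=2, C=8
  Priority 3, burst=4, C=12
Average turnaround = 26/3 = 8.6667

8.6667


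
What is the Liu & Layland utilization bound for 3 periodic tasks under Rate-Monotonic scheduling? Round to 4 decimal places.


Compute 2^(1/3) = 1.2599210499
Subtract 1: 1.2599210499 - 1 = 0.2599210499
Multiply by n: 3 * 0.2599210499 = 0.7797631497
Round to 4 dp: 0.7798

0.7798


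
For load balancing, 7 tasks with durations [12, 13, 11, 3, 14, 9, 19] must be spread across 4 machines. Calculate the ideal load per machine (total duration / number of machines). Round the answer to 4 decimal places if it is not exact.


Total processing time = 12 + 13 + 11 + 3 + 14 + 9 + 19 = 81
Number of machines = 4
Ideal balanced load = 81 / 4 = 20.25

20.25


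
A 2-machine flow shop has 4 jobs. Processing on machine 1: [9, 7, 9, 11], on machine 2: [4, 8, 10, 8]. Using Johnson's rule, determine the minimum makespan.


Apply Johnson's rule:
  Group 1 (a <= b): [(2, 7, 8), (3, 9, 10)]
  Group 2 (a > b): [(4, 11, 8), (1, 9, 4)]
Optimal job order: [2, 3, 4, 1]
Schedule:
  Job 2: M1 done at 7, M2 done at 15
  Job 3: M1 done at 16, M2 done at 26
  Job 4: M1 done at 27, M2 done at 35
  Job 1: M1 done at 36, M2 done at 40
Makespan = 40

40


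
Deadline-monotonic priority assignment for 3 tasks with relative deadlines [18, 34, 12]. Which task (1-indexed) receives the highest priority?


Sort tasks by relative deadline (ascending):
  Task 3: deadline = 12
  Task 1: deadline = 18
  Task 2: deadline = 34
Priority order (highest first): [3, 1, 2]
Highest priority task = 3

3


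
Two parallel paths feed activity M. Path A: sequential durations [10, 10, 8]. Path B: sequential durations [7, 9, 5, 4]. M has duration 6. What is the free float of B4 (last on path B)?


ES(B4) = sum of predecessors on chain B = 21
EF(B4) = ES + duration = 21 + 4 = 25
Successor of B4 is M. ES(M) = max(sum(A), sum(B)) = max(28, 25) = 28
Free float = ES(successor) - EF(current) = 28 - 25 = 3

3


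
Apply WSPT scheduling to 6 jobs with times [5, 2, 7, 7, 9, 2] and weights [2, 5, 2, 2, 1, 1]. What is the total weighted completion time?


Compute p/w ratios and sort ascending (WSPT): [(2, 5), (2, 1), (5, 2), (7, 2), (7, 2), (9, 1)]
Compute weighted completion times:
  Job (p=2,w=5): C=2, w*C=5*2=10
  Job (p=2,w=1): C=4, w*C=1*4=4
  Job (p=5,w=2): C=9, w*C=2*9=18
  Job (p=7,w=2): C=16, w*C=2*16=32
  Job (p=7,w=2): C=23, w*C=2*23=46
  Job (p=9,w=1): C=32, w*C=1*32=32
Total weighted completion time = 142

142


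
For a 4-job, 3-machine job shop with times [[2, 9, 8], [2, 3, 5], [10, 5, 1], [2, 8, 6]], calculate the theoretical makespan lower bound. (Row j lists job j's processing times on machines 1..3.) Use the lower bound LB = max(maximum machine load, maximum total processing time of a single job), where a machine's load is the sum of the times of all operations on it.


Machine loads:
  Machine 1: 2 + 2 + 10 + 2 = 16
  Machine 2: 9 + 3 + 5 + 8 = 25
  Machine 3: 8 + 5 + 1 + 6 = 20
Max machine load = 25
Job totals:
  Job 1: 19
  Job 2: 10
  Job 3: 16
  Job 4: 16
Max job total = 19
Lower bound = max(25, 19) = 25

25


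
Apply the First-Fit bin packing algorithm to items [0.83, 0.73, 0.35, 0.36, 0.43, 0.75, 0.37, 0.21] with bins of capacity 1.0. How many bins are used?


Place items sequentially using First-Fit:
  Item 0.83 -> new Bin 1
  Item 0.73 -> new Bin 2
  Item 0.35 -> new Bin 3
  Item 0.36 -> Bin 3 (now 0.71)
  Item 0.43 -> new Bin 4
  Item 0.75 -> new Bin 5
  Item 0.37 -> Bin 4 (now 0.8)
  Item 0.21 -> Bin 2 (now 0.94)
Total bins used = 5

5


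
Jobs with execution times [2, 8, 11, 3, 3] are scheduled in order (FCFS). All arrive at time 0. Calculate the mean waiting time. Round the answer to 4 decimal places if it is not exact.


FCFS order (as given): [2, 8, 11, 3, 3]
Waiting times:
  Job 1: wait = 0
  Job 2: wait = 2
  Job 3: wait = 10
  Job 4: wait = 21
  Job 5: wait = 24
Sum of waiting times = 57
Average waiting time = 57/5 = 11.4

11.4


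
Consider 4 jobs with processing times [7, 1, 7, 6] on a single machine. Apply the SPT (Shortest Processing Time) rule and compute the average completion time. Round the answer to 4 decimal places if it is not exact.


Sort jobs by processing time (SPT order): [1, 6, 7, 7]
Compute completion times sequentially:
  Job 1: processing = 1, completes at 1
  Job 2: processing = 6, completes at 7
  Job 3: processing = 7, completes at 14
  Job 4: processing = 7, completes at 21
Sum of completion times = 43
Average completion time = 43/4 = 10.75

10.75


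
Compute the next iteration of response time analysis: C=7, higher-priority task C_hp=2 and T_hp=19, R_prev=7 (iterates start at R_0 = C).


R_next = C + ceil(R_prev / T_hp) * C_hp
ceil(7 / 19) = ceil(0.3684) = 1
Interference = 1 * 2 = 2
R_next = 7 + 2 = 9

9


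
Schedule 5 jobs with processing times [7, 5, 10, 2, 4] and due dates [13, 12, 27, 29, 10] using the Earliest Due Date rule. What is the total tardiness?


Sort by due date (EDD order): [(4, 10), (5, 12), (7, 13), (10, 27), (2, 29)]
Compute completion times and tardiness:
  Job 1: p=4, d=10, C=4, tardiness=max(0,4-10)=0
  Job 2: p=5, d=12, C=9, tardiness=max(0,9-12)=0
  Job 3: p=7, d=13, C=16, tardiness=max(0,16-13)=3
  Job 4: p=10, d=27, C=26, tardiness=max(0,26-27)=0
  Job 5: p=2, d=29, C=28, tardiness=max(0,28-29)=0
Total tardiness = 3

3


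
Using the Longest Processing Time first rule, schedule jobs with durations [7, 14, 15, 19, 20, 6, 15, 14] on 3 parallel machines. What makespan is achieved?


Sort jobs in decreasing order (LPT): [20, 19, 15, 15, 14, 14, 7, 6]
Assign each job to the least loaded machine:
  Machine 1: jobs [20, 14], load = 34
  Machine 2: jobs [19, 14, 6], load = 39
  Machine 3: jobs [15, 15, 7], load = 37
Makespan = max load = 39

39


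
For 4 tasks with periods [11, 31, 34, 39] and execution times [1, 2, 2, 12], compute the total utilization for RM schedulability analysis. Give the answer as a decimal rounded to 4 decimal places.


Compute individual utilizations (exact fractions):
  Task 1: C/T = 1/11 (approx. 0.0909)
  Task 2: C/T = 2/31 (approx. 0.0645)
  Task 3: C/T = 2/34 = 1/17 (approx. 0.0588)
  Task 4: C/T = 12/39 = 4/13 (approx. 0.3077)
Total utilization U = 1/11 + 2/31 + 1/17 + 4/13 = 39334/75361
Rounded to 4 decimal places: U = 0.5219
RM (Liu & Layland) bound for 4 tasks = 0.756828; compare with U = 39334/75361 (approx. 0.521941)
U <= bound, so schedulable by RM sufficient condition.

0.5219


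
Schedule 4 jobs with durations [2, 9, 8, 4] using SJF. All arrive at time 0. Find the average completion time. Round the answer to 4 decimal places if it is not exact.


SJF order (ascending): [2, 4, 8, 9]
Completion times:
  Job 1: burst=2, C=2
  Job 2: burst=4, C=6
  Job 3: burst=8, C=14
  Job 4: burst=9, C=23
Average completion = 45/4 = 11.25

11.25


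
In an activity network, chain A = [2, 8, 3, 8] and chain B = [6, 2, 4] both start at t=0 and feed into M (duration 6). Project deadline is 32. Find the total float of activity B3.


Forward pass: ES(B3) = sum of predecessors on chain B = 8
EF = ES + duration = 8 + 4 = 12
Backward pass: LF(M) = deadline = 32; LS(M) = 32 - 6 = 26
LF(B3) = LS(M) - sum(successors on chain B) = 26 - 0 = 26
LS = LF - duration = 26 - 4 = 22
Total float = LS - ES = 22 - 8 = 14

14


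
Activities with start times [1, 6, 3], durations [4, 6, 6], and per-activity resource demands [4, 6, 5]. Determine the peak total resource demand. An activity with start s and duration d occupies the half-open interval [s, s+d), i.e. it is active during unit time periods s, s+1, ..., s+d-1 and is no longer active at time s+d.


Each activity i is active on [start_i, start_i + duration_i).
Compute total resource usage per time slot:
  t=0: active resources = [], total = 0
  t=1: active resources = [4], total = 4
  t=2: active resources = [4], total = 4
  t=3: active resources = [4, 5], total = 9
  t=4: active resources = [4, 5], total = 9
  t=5: active resources = [5], total = 5
  t=6: active resources = [6, 5], total = 11
  t=7: active resources = [6, 5], total = 11
  t=8: active resources = [6, 5], total = 11
  t=9: active resources = [6], total = 6
  t=10: active resources = [6], total = 6
  t=11: active resources = [6], total = 6
Peak resource demand = 11

11


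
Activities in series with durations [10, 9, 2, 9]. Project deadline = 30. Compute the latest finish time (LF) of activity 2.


LF(activity 2) = deadline - sum of successor durations
Successors: activities 3 through 4 with durations [2, 9]
Sum of successor durations = 11
LF = 30 - 11 = 19

19


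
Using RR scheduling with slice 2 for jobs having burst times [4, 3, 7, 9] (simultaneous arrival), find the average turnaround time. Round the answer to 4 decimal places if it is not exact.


Time quantum = 2
Execution trace:
  J1 runs 2 units, time = 2
  J2 runs 2 units, time = 4
  J3 runs 2 units, time = 6
  J4 runs 2 units, time = 8
  J1 runs 2 units, time = 10
  J2 runs 1 units, time = 11
  J3 runs 2 units, time = 13
  J4 runs 2 units, time = 15
  J3 runs 2 units, time = 17
  J4 runs 2 units, time = 19
  J3 runs 1 units, time = 20
  J4 runs 2 units, time = 22
  J4 runs 1 units, time = 23
Finish times: [10, 11, 20, 23]
Average turnaround = 64/4 = 16.0

16.0


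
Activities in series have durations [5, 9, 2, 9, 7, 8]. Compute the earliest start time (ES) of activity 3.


Activity 3 starts after activities 1 through 2 complete.
Predecessor durations: [5, 9]
ES = 5 + 9 = 14

14


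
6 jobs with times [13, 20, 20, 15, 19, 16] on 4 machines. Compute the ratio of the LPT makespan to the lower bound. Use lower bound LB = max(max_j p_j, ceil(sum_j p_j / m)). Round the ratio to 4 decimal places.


LPT order: [20, 20, 19, 16, 15, 13]
Machine loads after assignment: [20, 20, 32, 31]
LPT makespan = 32
Lower bound = max(max_job, ceil(total/4)) = max(20, 26) = 26
Ratio = 32 / 26 = 1.2308

1.2308


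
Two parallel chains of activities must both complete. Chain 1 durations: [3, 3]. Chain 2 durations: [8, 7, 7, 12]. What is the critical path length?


Path A total = 3 + 3 = 6
Path B total = 8 + 7 + 7 + 12 = 34
Critical path = longest path = max(6, 34) = 34

34


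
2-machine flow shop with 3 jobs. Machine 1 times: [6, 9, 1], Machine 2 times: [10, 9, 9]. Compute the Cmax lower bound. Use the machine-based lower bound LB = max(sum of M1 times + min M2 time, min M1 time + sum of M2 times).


LB1 = sum(M1 times) + min(M2 times) = 16 + 9 = 25
LB2 = min(M1 times) + sum(M2 times) = 1 + 28 = 29
Lower bound = max(LB1, LB2) = max(25, 29) = 29

29


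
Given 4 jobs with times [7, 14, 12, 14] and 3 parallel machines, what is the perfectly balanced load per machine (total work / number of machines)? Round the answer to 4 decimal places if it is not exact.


Total processing time = 7 + 14 + 12 + 14 = 47
Number of machines = 3
Ideal balanced load = 47 / 3 = 15.6667

15.6667


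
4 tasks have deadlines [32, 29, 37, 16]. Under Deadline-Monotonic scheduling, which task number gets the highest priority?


Sort tasks by relative deadline (ascending):
  Task 4: deadline = 16
  Task 2: deadline = 29
  Task 1: deadline = 32
  Task 3: deadline = 37
Priority order (highest first): [4, 2, 1, 3]
Highest priority task = 4

4


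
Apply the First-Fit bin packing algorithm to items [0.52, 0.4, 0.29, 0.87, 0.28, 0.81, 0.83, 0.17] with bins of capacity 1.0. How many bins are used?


Place items sequentially using First-Fit:
  Item 0.52 -> new Bin 1
  Item 0.4 -> Bin 1 (now 0.92)
  Item 0.29 -> new Bin 2
  Item 0.87 -> new Bin 3
  Item 0.28 -> Bin 2 (now 0.57)
  Item 0.81 -> new Bin 4
  Item 0.83 -> new Bin 5
  Item 0.17 -> Bin 2 (now 0.74)
Total bins used = 5

5


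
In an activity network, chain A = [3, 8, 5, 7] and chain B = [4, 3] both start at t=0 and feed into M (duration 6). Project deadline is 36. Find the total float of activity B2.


Forward pass: ES(B2) = sum of predecessors on chain B = 4
EF = ES + duration = 4 + 3 = 7
Backward pass: LF(M) = deadline = 36; LS(M) = 36 - 6 = 30
LF(B2) = LS(M) - sum(successors on chain B) = 30 - 0 = 30
LS = LF - duration = 30 - 3 = 27
Total float = LS - ES = 27 - 4 = 23

23


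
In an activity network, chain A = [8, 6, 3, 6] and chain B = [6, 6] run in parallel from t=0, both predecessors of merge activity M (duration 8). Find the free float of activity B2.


ES(B2) = sum of predecessors on chain B = 6
EF(B2) = ES + duration = 6 + 6 = 12
Successor of B2 is M. ES(M) = max(sum(A), sum(B)) = max(23, 12) = 23
Free float = ES(successor) - EF(current) = 23 - 12 = 11

11


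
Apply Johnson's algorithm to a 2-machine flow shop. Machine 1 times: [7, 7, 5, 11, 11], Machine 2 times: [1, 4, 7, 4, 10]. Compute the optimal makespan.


Apply Johnson's rule:
  Group 1 (a <= b): [(3, 5, 7)]
  Group 2 (a > b): [(5, 11, 10), (2, 7, 4), (4, 11, 4), (1, 7, 1)]
Optimal job order: [3, 5, 2, 4, 1]
Schedule:
  Job 3: M1 done at 5, M2 done at 12
  Job 5: M1 done at 16, M2 done at 26
  Job 2: M1 done at 23, M2 done at 30
  Job 4: M1 done at 34, M2 done at 38
  Job 1: M1 done at 41, M2 done at 42
Makespan = 42

42


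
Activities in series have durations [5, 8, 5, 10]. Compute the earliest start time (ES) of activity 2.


Activity 2 starts after activities 1 through 1 complete.
Predecessor durations: [5]
ES = 5 = 5

5


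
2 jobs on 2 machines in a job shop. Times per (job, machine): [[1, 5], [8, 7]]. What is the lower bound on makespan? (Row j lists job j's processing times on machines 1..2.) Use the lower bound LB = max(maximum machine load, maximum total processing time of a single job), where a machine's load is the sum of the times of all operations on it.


Machine loads:
  Machine 1: 1 + 8 = 9
  Machine 2: 5 + 7 = 12
Max machine load = 12
Job totals:
  Job 1: 6
  Job 2: 15
Max job total = 15
Lower bound = max(12, 15) = 15

15


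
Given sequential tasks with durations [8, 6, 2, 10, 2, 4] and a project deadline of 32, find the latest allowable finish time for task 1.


LF(activity 1) = deadline - sum of successor durations
Successors: activities 2 through 6 with durations [6, 2, 10, 2, 4]
Sum of successor durations = 24
LF = 32 - 24 = 8

8


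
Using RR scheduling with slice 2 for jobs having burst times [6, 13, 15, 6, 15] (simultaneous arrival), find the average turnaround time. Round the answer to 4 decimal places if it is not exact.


Time quantum = 2
Execution trace:
  J1 runs 2 units, time = 2
  J2 runs 2 units, time = 4
  J3 runs 2 units, time = 6
  J4 runs 2 units, time = 8
  J5 runs 2 units, time = 10
  J1 runs 2 units, time = 12
  J2 runs 2 units, time = 14
  J3 runs 2 units, time = 16
  J4 runs 2 units, time = 18
  J5 runs 2 units, time = 20
  J1 runs 2 units, time = 22
  J2 runs 2 units, time = 24
  J3 runs 2 units, time = 26
  J4 runs 2 units, time = 28
  J5 runs 2 units, time = 30
  J2 runs 2 units, time = 32
  J3 runs 2 units, time = 34
  J5 runs 2 units, time = 36
  J2 runs 2 units, time = 38
  J3 runs 2 units, time = 40
  J5 runs 2 units, time = 42
  J2 runs 2 units, time = 44
  J3 runs 2 units, time = 46
  J5 runs 2 units, time = 48
  J2 runs 1 units, time = 49
  J3 runs 2 units, time = 51
  J5 runs 2 units, time = 53
  J3 runs 1 units, time = 54
  J5 runs 1 units, time = 55
Finish times: [22, 49, 54, 28, 55]
Average turnaround = 208/5 = 41.6

41.6


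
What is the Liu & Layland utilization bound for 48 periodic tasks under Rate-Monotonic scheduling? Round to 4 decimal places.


Compute 2^(1/48) = 1.0145453349
Subtract 1: 1.0145453349 - 1 = 0.0145453349
Multiply by n: 48 * 0.0145453349 = 0.6981760752
Round to 4 dp: 0.6982

0.6982


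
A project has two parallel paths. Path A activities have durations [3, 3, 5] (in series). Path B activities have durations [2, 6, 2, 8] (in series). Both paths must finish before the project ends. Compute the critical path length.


Path A total = 3 + 3 + 5 = 11
Path B total = 2 + 6 + 2 + 8 = 18
Critical path = longest path = max(11, 18) = 18

18


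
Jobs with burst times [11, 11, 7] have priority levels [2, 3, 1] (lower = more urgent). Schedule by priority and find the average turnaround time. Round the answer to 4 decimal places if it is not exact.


Sort by priority (ascending = highest first):
Order: [(1, 7), (2, 11), (3, 11)]
Completion times:
  Priority 1, burst=7, C=7
  Priority 2, burst=11, C=18
  Priority 3, burst=11, C=29
Average turnaround = 54/3 = 18.0

18.0


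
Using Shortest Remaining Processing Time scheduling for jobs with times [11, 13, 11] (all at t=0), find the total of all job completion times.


Since all jobs arrive at t=0, SRPT equals SPT ordering.
SPT order: [11, 11, 13]
Completion times:
  Job 1: p=11, C=11
  Job 2: p=11, C=22
  Job 3: p=13, C=35
Total completion time = 11 + 22 + 35 = 68

68


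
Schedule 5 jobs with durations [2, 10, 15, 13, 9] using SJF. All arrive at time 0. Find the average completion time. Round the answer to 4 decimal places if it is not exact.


SJF order (ascending): [2, 9, 10, 13, 15]
Completion times:
  Job 1: burst=2, C=2
  Job 2: burst=9, C=11
  Job 3: burst=10, C=21
  Job 4: burst=13, C=34
  Job 5: burst=15, C=49
Average completion = 117/5 = 23.4

23.4


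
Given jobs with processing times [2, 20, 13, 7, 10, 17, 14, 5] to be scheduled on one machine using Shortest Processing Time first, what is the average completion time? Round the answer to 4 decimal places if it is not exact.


Sort jobs by processing time (SPT order): [2, 5, 7, 10, 13, 14, 17, 20]
Compute completion times sequentially:
  Job 1: processing = 2, completes at 2
  Job 2: processing = 5, completes at 7
  Job 3: processing = 7, completes at 14
  Job 4: processing = 10, completes at 24
  Job 5: processing = 13, completes at 37
  Job 6: processing = 14, completes at 51
  Job 7: processing = 17, completes at 68
  Job 8: processing = 20, completes at 88
Sum of completion times = 291
Average completion time = 291/8 = 36.375

36.375


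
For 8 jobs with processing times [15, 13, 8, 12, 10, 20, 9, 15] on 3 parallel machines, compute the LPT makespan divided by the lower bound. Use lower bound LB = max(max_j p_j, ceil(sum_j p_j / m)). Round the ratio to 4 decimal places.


LPT order: [20, 15, 15, 13, 12, 10, 9, 8]
Machine loads after assignment: [30, 36, 36]
LPT makespan = 36
Lower bound = max(max_job, ceil(total/3)) = max(20, 34) = 34
Ratio = 36 / 34 = 1.0588

1.0588


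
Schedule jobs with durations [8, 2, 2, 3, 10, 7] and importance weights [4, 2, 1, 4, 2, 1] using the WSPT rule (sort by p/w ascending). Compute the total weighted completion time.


Compute p/w ratios and sort ascending (WSPT): [(3, 4), (2, 2), (8, 4), (2, 1), (10, 2), (7, 1)]
Compute weighted completion times:
  Job (p=3,w=4): C=3, w*C=4*3=12
  Job (p=2,w=2): C=5, w*C=2*5=10
  Job (p=8,w=4): C=13, w*C=4*13=52
  Job (p=2,w=1): C=15, w*C=1*15=15
  Job (p=10,w=2): C=25, w*C=2*25=50
  Job (p=7,w=1): C=32, w*C=1*32=32
Total weighted completion time = 171

171


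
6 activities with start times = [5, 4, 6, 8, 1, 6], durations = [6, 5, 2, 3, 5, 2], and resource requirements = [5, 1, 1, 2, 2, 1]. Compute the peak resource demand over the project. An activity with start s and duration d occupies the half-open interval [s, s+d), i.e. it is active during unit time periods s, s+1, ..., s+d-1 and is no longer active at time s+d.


Each activity i is active on [start_i, start_i + duration_i).
Compute total resource usage per time slot:
  t=0: active resources = [], total = 0
  t=1: active resources = [2], total = 2
  t=2: active resources = [2], total = 2
  t=3: active resources = [2], total = 2
  t=4: active resources = [1, 2], total = 3
  t=5: active resources = [5, 1, 2], total = 8
  t=6: active resources = [5, 1, 1, 1], total = 8
  t=7: active resources = [5, 1, 1, 1], total = 8
  t=8: active resources = [5, 1, 2], total = 8
  t=9: active resources = [5, 2], total = 7
  t=10: active resources = [5, 2], total = 7
Peak resource demand = 8

8


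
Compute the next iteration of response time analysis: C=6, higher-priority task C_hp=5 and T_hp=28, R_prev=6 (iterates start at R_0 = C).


R_next = C + ceil(R_prev / T_hp) * C_hp
ceil(6 / 28) = ceil(0.2143) = 1
Interference = 1 * 5 = 5
R_next = 6 + 5 = 11

11


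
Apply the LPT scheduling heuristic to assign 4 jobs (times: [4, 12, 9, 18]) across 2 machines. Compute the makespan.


Sort jobs in decreasing order (LPT): [18, 12, 9, 4]
Assign each job to the least loaded machine:
  Machine 1: jobs [18, 4], load = 22
  Machine 2: jobs [12, 9], load = 21
Makespan = max load = 22

22


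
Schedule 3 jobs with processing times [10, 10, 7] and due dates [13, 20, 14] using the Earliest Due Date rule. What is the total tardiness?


Sort by due date (EDD order): [(10, 13), (7, 14), (10, 20)]
Compute completion times and tardiness:
  Job 1: p=10, d=13, C=10, tardiness=max(0,10-13)=0
  Job 2: p=7, d=14, C=17, tardiness=max(0,17-14)=3
  Job 3: p=10, d=20, C=27, tardiness=max(0,27-20)=7
Total tardiness = 10

10


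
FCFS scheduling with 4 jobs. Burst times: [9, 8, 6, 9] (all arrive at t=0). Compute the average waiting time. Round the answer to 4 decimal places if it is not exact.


FCFS order (as given): [9, 8, 6, 9]
Waiting times:
  Job 1: wait = 0
  Job 2: wait = 9
  Job 3: wait = 17
  Job 4: wait = 23
Sum of waiting times = 49
Average waiting time = 49/4 = 12.25

12.25


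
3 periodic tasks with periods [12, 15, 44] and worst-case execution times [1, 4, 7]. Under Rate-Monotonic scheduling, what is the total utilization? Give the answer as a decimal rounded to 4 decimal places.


Compute individual utilizations (exact fractions):
  Task 1: C/T = 1/12 (approx. 0.0833)
  Task 2: C/T = 4/15 (approx. 0.2667)
  Task 3: C/T = 7/44 (approx. 0.1591)
Total utilization U = 1/12 + 4/15 + 7/44 = 28/55
Rounded to 4 decimal places: U = 0.5091
RM (Liu & Layland) bound for 3 tasks = 0.779763; compare with U = 28/55 (approx. 0.509091)
U <= bound, so schedulable by RM sufficient condition.

0.5091


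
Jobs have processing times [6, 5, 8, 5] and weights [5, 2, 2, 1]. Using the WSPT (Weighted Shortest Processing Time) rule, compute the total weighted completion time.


Compute p/w ratios and sort ascending (WSPT): [(6, 5), (5, 2), (8, 2), (5, 1)]
Compute weighted completion times:
  Job (p=6,w=5): C=6, w*C=5*6=30
  Job (p=5,w=2): C=11, w*C=2*11=22
  Job (p=8,w=2): C=19, w*C=2*19=38
  Job (p=5,w=1): C=24, w*C=1*24=24
Total weighted completion time = 114

114


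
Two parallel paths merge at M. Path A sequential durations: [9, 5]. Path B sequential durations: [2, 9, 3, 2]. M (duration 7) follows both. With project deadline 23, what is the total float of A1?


Forward pass: ES(A1) = sum of predecessors on chain A = 0
EF = ES + duration = 0 + 9 = 9
Backward pass: LF(M) = deadline = 23; LS(M) = 23 - 7 = 16
LF(A1) = LS(M) - sum(successors on chain A) = 16 - 5 = 11
LS = LF - duration = 11 - 9 = 2
Total float = LS - ES = 2 - 0 = 2

2


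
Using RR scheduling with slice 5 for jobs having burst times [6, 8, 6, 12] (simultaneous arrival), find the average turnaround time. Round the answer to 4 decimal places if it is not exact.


Time quantum = 5
Execution trace:
  J1 runs 5 units, time = 5
  J2 runs 5 units, time = 10
  J3 runs 5 units, time = 15
  J4 runs 5 units, time = 20
  J1 runs 1 units, time = 21
  J2 runs 3 units, time = 24
  J3 runs 1 units, time = 25
  J4 runs 5 units, time = 30
  J4 runs 2 units, time = 32
Finish times: [21, 24, 25, 32]
Average turnaround = 102/4 = 25.5

25.5


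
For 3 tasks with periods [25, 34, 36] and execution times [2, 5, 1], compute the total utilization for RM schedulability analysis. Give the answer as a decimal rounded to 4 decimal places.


Compute individual utilizations (exact fractions):
  Task 1: C/T = 2/25 (approx. 0.08)
  Task 2: C/T = 5/34 (approx. 0.1471)
  Task 3: C/T = 1/36 (approx. 0.0278)
Total utilization U = 2/25 + 5/34 + 1/36 = 3899/15300
Rounded to 4 decimal places: U = 0.2548
RM (Liu & Layland) bound for 3 tasks = 0.779763; compare with U = 3899/15300 (approx. 0.254837)
U <= bound, so schedulable by RM sufficient condition.

0.2548


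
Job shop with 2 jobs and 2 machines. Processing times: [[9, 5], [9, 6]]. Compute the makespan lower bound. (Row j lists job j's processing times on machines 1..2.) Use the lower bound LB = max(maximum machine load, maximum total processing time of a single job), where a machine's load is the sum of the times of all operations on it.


Machine loads:
  Machine 1: 9 + 9 = 18
  Machine 2: 5 + 6 = 11
Max machine load = 18
Job totals:
  Job 1: 14
  Job 2: 15
Max job total = 15
Lower bound = max(18, 15) = 18

18


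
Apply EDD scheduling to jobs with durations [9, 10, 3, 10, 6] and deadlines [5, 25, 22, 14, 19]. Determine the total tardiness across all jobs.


Sort by due date (EDD order): [(9, 5), (10, 14), (6, 19), (3, 22), (10, 25)]
Compute completion times and tardiness:
  Job 1: p=9, d=5, C=9, tardiness=max(0,9-5)=4
  Job 2: p=10, d=14, C=19, tardiness=max(0,19-14)=5
  Job 3: p=6, d=19, C=25, tardiness=max(0,25-19)=6
  Job 4: p=3, d=22, C=28, tardiness=max(0,28-22)=6
  Job 5: p=10, d=25, C=38, tardiness=max(0,38-25)=13
Total tardiness = 34

34


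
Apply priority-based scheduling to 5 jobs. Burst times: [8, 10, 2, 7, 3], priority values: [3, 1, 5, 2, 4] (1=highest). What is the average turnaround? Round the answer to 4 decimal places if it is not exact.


Sort by priority (ascending = highest first):
Order: [(1, 10), (2, 7), (3, 8), (4, 3), (5, 2)]
Completion times:
  Priority 1, burst=10, C=10
  Priority 2, burst=7, C=17
  Priority 3, burst=8, C=25
  Priority 4, burst=3, C=28
  Priority 5, burst=2, C=30
Average turnaround = 110/5 = 22.0

22.0


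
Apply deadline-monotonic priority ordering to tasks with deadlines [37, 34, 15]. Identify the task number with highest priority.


Sort tasks by relative deadline (ascending):
  Task 3: deadline = 15
  Task 2: deadline = 34
  Task 1: deadline = 37
Priority order (highest first): [3, 2, 1]
Highest priority task = 3

3


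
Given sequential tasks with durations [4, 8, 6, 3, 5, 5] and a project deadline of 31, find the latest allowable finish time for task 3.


LF(activity 3) = deadline - sum of successor durations
Successors: activities 4 through 6 with durations [3, 5, 5]
Sum of successor durations = 13
LF = 31 - 13 = 18

18


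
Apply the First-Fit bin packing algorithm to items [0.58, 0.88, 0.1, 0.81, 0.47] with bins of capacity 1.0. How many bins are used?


Place items sequentially using First-Fit:
  Item 0.58 -> new Bin 1
  Item 0.88 -> new Bin 2
  Item 0.1 -> Bin 1 (now 0.68)
  Item 0.81 -> new Bin 3
  Item 0.47 -> new Bin 4
Total bins used = 4

4


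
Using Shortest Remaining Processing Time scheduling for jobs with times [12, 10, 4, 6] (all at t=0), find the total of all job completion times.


Since all jobs arrive at t=0, SRPT equals SPT ordering.
SPT order: [4, 6, 10, 12]
Completion times:
  Job 1: p=4, C=4
  Job 2: p=6, C=10
  Job 3: p=10, C=20
  Job 4: p=12, C=32
Total completion time = 4 + 10 + 20 + 32 = 66

66


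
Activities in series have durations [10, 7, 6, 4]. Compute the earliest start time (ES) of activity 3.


Activity 3 starts after activities 1 through 2 complete.
Predecessor durations: [10, 7]
ES = 10 + 7 = 17

17


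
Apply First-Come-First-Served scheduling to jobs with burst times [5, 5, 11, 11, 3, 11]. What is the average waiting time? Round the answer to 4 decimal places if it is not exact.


FCFS order (as given): [5, 5, 11, 11, 3, 11]
Waiting times:
  Job 1: wait = 0
  Job 2: wait = 5
  Job 3: wait = 10
  Job 4: wait = 21
  Job 5: wait = 32
  Job 6: wait = 35
Sum of waiting times = 103
Average waiting time = 103/6 = 17.1667

17.1667


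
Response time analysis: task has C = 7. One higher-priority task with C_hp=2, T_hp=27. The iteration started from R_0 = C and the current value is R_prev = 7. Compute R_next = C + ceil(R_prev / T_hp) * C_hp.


R_next = C + ceil(R_prev / T_hp) * C_hp
ceil(7 / 27) = ceil(0.2593) = 1
Interference = 1 * 2 = 2
R_next = 7 + 2 = 9

9


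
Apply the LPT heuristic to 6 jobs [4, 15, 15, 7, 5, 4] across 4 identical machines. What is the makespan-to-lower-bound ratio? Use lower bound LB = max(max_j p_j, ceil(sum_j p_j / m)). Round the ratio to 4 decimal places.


LPT order: [15, 15, 7, 5, 4, 4]
Machine loads after assignment: [15, 15, 11, 9]
LPT makespan = 15
Lower bound = max(max_job, ceil(total/4)) = max(15, 13) = 15
Ratio = 15 / 15 = 1.0

1.0


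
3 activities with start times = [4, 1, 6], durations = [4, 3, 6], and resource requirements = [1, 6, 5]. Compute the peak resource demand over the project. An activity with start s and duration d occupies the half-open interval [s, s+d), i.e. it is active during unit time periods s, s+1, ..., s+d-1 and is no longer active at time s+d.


Each activity i is active on [start_i, start_i + duration_i).
Compute total resource usage per time slot:
  t=0: active resources = [], total = 0
  t=1: active resources = [6], total = 6
  t=2: active resources = [6], total = 6
  t=3: active resources = [6], total = 6
  t=4: active resources = [1], total = 1
  t=5: active resources = [1], total = 1
  t=6: active resources = [1, 5], total = 6
  t=7: active resources = [1, 5], total = 6
  t=8: active resources = [5], total = 5
  t=9: active resources = [5], total = 5
  t=10: active resources = [5], total = 5
  t=11: active resources = [5], total = 5
Peak resource demand = 6

6


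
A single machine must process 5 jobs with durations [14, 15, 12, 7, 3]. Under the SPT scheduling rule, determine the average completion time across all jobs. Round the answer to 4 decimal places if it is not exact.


Sort jobs by processing time (SPT order): [3, 7, 12, 14, 15]
Compute completion times sequentially:
  Job 1: processing = 3, completes at 3
  Job 2: processing = 7, completes at 10
  Job 3: processing = 12, completes at 22
  Job 4: processing = 14, completes at 36
  Job 5: processing = 15, completes at 51
Sum of completion times = 122
Average completion time = 122/5 = 24.4

24.4


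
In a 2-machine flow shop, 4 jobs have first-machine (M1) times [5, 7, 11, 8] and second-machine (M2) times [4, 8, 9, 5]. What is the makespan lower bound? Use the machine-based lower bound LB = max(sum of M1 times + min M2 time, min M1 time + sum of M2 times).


LB1 = sum(M1 times) + min(M2 times) = 31 + 4 = 35
LB2 = min(M1 times) + sum(M2 times) = 5 + 26 = 31
Lower bound = max(LB1, LB2) = max(35, 31) = 35

35


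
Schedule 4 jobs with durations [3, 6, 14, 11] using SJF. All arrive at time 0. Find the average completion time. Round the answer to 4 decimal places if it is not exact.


SJF order (ascending): [3, 6, 11, 14]
Completion times:
  Job 1: burst=3, C=3
  Job 2: burst=6, C=9
  Job 3: burst=11, C=20
  Job 4: burst=14, C=34
Average completion = 66/4 = 16.5

16.5


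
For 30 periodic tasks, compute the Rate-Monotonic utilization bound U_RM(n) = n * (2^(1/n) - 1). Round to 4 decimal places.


Compute 2^(1/30) = 1.0233738920
Subtract 1: 1.0233738920 - 1 = 0.0233738920
Multiply by n: 30 * 0.0233738920 = 0.7012167600
Round to 4 dp: 0.7012

0.7012


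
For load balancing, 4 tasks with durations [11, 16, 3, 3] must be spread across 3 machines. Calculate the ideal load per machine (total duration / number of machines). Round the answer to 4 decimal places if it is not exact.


Total processing time = 11 + 16 + 3 + 3 = 33
Number of machines = 3
Ideal balanced load = 33 / 3 = 11.0

11.0


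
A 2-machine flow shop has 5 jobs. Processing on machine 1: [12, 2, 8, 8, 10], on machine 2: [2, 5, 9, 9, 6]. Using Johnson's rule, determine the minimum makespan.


Apply Johnson's rule:
  Group 1 (a <= b): [(2, 2, 5), (3, 8, 9), (4, 8, 9)]
  Group 2 (a > b): [(5, 10, 6), (1, 12, 2)]
Optimal job order: [2, 3, 4, 5, 1]
Schedule:
  Job 2: M1 done at 2, M2 done at 7
  Job 3: M1 done at 10, M2 done at 19
  Job 4: M1 done at 18, M2 done at 28
  Job 5: M1 done at 28, M2 done at 34
  Job 1: M1 done at 40, M2 done at 42
Makespan = 42

42


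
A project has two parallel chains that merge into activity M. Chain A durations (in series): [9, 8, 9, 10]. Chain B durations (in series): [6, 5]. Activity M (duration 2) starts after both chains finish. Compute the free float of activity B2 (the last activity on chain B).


ES(B2) = sum of predecessors on chain B = 6
EF(B2) = ES + duration = 6 + 5 = 11
Successor of B2 is M. ES(M) = max(sum(A), sum(B)) = max(36, 11) = 36
Free float = ES(successor) - EF(current) = 36 - 11 = 25

25


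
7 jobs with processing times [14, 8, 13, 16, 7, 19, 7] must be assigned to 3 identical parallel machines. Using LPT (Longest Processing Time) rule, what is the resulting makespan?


Sort jobs in decreasing order (LPT): [19, 16, 14, 13, 8, 7, 7]
Assign each job to the least loaded machine:
  Machine 1: jobs [19, 7], load = 26
  Machine 2: jobs [16, 8, 7], load = 31
  Machine 3: jobs [14, 13], load = 27
Makespan = max load = 31

31


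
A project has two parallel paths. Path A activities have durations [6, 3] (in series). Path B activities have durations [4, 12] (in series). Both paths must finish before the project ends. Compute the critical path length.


Path A total = 6 + 3 = 9
Path B total = 4 + 12 = 16
Critical path = longest path = max(9, 16) = 16

16


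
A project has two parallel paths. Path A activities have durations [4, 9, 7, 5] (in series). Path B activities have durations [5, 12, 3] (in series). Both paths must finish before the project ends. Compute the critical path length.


Path A total = 4 + 9 + 7 + 5 = 25
Path B total = 5 + 12 + 3 = 20
Critical path = longest path = max(25, 20) = 25

25


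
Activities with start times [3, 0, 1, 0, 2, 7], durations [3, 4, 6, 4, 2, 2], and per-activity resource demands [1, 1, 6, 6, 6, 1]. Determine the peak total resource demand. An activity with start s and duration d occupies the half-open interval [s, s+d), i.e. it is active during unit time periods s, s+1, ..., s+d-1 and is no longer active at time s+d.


Each activity i is active on [start_i, start_i + duration_i).
Compute total resource usage per time slot:
  t=0: active resources = [1, 6], total = 7
  t=1: active resources = [1, 6, 6], total = 13
  t=2: active resources = [1, 6, 6, 6], total = 19
  t=3: active resources = [1, 1, 6, 6, 6], total = 20
  t=4: active resources = [1, 6], total = 7
  t=5: active resources = [1, 6], total = 7
  t=6: active resources = [6], total = 6
  t=7: active resources = [1], total = 1
  t=8: active resources = [1], total = 1
Peak resource demand = 20

20


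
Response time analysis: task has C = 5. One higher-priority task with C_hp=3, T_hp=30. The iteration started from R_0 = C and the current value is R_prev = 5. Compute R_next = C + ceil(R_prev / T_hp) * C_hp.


R_next = C + ceil(R_prev / T_hp) * C_hp
ceil(5 / 30) = ceil(0.1667) = 1
Interference = 1 * 3 = 3
R_next = 5 + 3 = 8

8


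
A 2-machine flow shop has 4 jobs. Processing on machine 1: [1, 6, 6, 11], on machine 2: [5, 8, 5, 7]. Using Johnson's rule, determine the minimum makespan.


Apply Johnson's rule:
  Group 1 (a <= b): [(1, 1, 5), (2, 6, 8)]
  Group 2 (a > b): [(4, 11, 7), (3, 6, 5)]
Optimal job order: [1, 2, 4, 3]
Schedule:
  Job 1: M1 done at 1, M2 done at 6
  Job 2: M1 done at 7, M2 done at 15
  Job 4: M1 done at 18, M2 done at 25
  Job 3: M1 done at 24, M2 done at 30
Makespan = 30

30


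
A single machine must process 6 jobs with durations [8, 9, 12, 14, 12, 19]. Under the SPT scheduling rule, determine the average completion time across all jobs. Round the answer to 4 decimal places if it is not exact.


Sort jobs by processing time (SPT order): [8, 9, 12, 12, 14, 19]
Compute completion times sequentially:
  Job 1: processing = 8, completes at 8
  Job 2: processing = 9, completes at 17
  Job 3: processing = 12, completes at 29
  Job 4: processing = 12, completes at 41
  Job 5: processing = 14, completes at 55
  Job 6: processing = 19, completes at 74
Sum of completion times = 224
Average completion time = 224/6 = 37.3333

37.3333


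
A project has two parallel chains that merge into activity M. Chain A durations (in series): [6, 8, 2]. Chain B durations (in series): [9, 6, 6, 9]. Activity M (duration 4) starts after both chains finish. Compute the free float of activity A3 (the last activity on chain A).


ES(A3) = sum of predecessors on chain A = 14
EF(A3) = ES + duration = 14 + 2 = 16
Successor of A3 is M. ES(M) = max(sum(A), sum(B)) = max(16, 30) = 30
Free float = ES(successor) - EF(current) = 30 - 16 = 14

14
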